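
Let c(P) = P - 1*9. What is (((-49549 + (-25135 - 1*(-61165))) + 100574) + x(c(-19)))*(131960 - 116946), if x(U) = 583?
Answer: 1315796932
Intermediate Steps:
c(P) = -9 + P (c(P) = P - 9 = -9 + P)
(((-49549 + (-25135 - 1*(-61165))) + 100574) + x(c(-19)))*(131960 - 116946) = (((-49549 + (-25135 - 1*(-61165))) + 100574) + 583)*(131960 - 116946) = (((-49549 + (-25135 + 61165)) + 100574) + 583)*15014 = (((-49549 + 36030) + 100574) + 583)*15014 = ((-13519 + 100574) + 583)*15014 = (87055 + 583)*15014 = 87638*15014 = 1315796932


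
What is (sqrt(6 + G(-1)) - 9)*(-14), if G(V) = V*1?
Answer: 126 - 14*sqrt(5) ≈ 94.695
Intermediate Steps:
G(V) = V
(sqrt(6 + G(-1)) - 9)*(-14) = (sqrt(6 - 1) - 9)*(-14) = (sqrt(5) - 9)*(-14) = (-9 + sqrt(5))*(-14) = 126 - 14*sqrt(5)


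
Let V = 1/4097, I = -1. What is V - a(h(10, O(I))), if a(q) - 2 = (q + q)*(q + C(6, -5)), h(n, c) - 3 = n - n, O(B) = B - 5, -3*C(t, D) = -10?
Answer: -163879/4097 ≈ -40.000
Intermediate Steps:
C(t, D) = 10/3 (C(t, D) = -1/3*(-10) = 10/3)
O(B) = -5 + B
h(n, c) = 3 (h(n, c) = 3 + (n - n) = 3 + 0 = 3)
a(q) = 2 + 2*q*(10/3 + q) (a(q) = 2 + (q + q)*(q + 10/3) = 2 + (2*q)*(10/3 + q) = 2 + 2*q*(10/3 + q))
V = 1/4097 ≈ 0.00024408
V - a(h(10, O(I))) = 1/4097 - (2 + 2*3**2 + (20/3)*3) = 1/4097 - (2 + 2*9 + 20) = 1/4097 - (2 + 18 + 20) = 1/4097 - 1*40 = 1/4097 - 40 = -163879/4097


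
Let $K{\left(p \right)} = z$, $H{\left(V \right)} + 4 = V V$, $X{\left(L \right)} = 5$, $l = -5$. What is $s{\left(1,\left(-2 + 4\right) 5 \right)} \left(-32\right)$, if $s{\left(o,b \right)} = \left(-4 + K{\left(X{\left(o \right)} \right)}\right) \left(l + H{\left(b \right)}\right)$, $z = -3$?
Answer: $20384$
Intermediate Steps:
$H{\left(V \right)} = -4 + V^{2}$ ($H{\left(V \right)} = -4 + V V = -4 + V^{2}$)
$K{\left(p \right)} = -3$
$s{\left(o,b \right)} = 63 - 7 b^{2}$ ($s{\left(o,b \right)} = \left(-4 - 3\right) \left(-5 + \left(-4 + b^{2}\right)\right) = - 7 \left(-9 + b^{2}\right) = 63 - 7 b^{2}$)
$s{\left(1,\left(-2 + 4\right) 5 \right)} \left(-32\right) = \left(63 - 7 \left(\left(-2 + 4\right) 5\right)^{2}\right) \left(-32\right) = \left(63 - 7 \left(2 \cdot 5\right)^{2}\right) \left(-32\right) = \left(63 - 7 \cdot 10^{2}\right) \left(-32\right) = \left(63 - 700\right) \left(-32\right) = \left(-637\right) \left(-32\right) = 20384$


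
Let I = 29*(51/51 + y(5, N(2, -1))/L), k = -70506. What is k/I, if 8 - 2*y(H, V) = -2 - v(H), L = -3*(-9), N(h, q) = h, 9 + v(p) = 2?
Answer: -1269108/551 ≈ -2303.3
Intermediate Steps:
v(p) = -7 (v(p) = -9 + 2 = -7)
L = 27
y(H, V) = 3/2 (y(H, V) = 4 - (-2 - 1*(-7))/2 = 4 - (-2 + 7)/2 = 4 - ½*5 = 4 - 5/2 = 3/2)
I = 551/18 (I = 29*(51/51 + (3/2)/27) = 29*(51*(1/51) + (3/2)*(1/27)) = 29*(1 + 1/18) = 29*(19/18) = 551/18 ≈ 30.611)
k/I = -70506/551/18 = -70506*18/551 = -1269108/551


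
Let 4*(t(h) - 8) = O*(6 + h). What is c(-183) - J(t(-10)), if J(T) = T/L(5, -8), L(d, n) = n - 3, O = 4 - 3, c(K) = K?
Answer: -2006/11 ≈ -182.36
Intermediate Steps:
O = 1
L(d, n) = -3 + n
t(h) = 19/2 + h/4 (t(h) = 8 + (1*(6 + h))/4 = 8 + (6 + h)/4 = 8 + (3/2 + h/4) = 19/2 + h/4)
J(T) = -T/11 (J(T) = T/(-3 - 8) = T/(-11) = T*(-1/11) = -T/11)
c(-183) - J(t(-10)) = -183 - (-1)*(19/2 + (¼)*(-10))/11 = -183 - (-1)*(19/2 - 5/2)/11 = -183 - (-1)*7/11 = -183 - 1*(-7/11) = -183 + 7/11 = -2006/11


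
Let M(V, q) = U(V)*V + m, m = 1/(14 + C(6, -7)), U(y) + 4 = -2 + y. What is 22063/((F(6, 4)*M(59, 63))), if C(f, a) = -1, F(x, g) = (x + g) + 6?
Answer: 286819/650432 ≈ 0.44097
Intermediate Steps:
F(x, g) = 6 + g + x (F(x, g) = (g + x) + 6 = 6 + g + x)
U(y) = -6 + y (U(y) = -4 + (-2 + y) = -6 + y)
m = 1/13 (m = 1/(14 - 1) = 1/13 ≈ 0.076923)
M(V, q) = 1/13 + V*(-6 + V) (M(V, q) = (-6 + V)*V + 1/13 = V*(-6 + V) + 1/13 = 1/13 + V*(-6 + V))
22063/((F(6, 4)*M(59, 63))) = 22063/(((6 + 4 + 6)*(1/13 + 59*(-6 + 59)))) = 22063/((16*(1/13 + 59*53))) = 22063/((16*(1/13 + 3127))) = 22063/((16*(40652/13))) = 22063/(650432/13) = 22063*(13/650432) = 286819/650432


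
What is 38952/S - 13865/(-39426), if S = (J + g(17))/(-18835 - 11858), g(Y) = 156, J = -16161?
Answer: 15712041168287/210337710 ≈ 74699.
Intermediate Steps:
S = 5335/10231 (S = (-16161 + 156)/(-18835 - 11858) = -16005/(-30693) = -16005*(-1/30693) = 5335/10231 ≈ 0.52145)
38952/S - 13865/(-39426) = 38952/(5335/10231) - 13865/(-39426) = 38952*(10231/5335) - 13865*(-1/39426) = 398517912/5335 + 13865/39426 = 15712041168287/210337710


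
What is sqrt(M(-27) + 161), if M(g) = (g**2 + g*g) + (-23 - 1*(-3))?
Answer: sqrt(1599) ≈ 39.987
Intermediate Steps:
M(g) = -20 + 2*g**2 (M(g) = (g**2 + g**2) + (-23 + 3) = 2*g**2 - 20 = -20 + 2*g**2)
sqrt(M(-27) + 161) = sqrt((-20 + 2*(-27)**2) + 161) = sqrt((-20 + 2*729) + 161) = sqrt((-20 + 1458) + 161) = sqrt(1438 + 161) = sqrt(1599)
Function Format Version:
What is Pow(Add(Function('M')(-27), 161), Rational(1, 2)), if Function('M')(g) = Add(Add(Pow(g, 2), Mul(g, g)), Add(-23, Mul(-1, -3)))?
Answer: Pow(1599, Rational(1, 2)) ≈ 39.987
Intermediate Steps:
Function('M')(g) = Add(-20, Mul(2, Pow(g, 2))) (Function('M')(g) = Add(Add(Pow(g, 2), Pow(g, 2)), Add(-23, 3)) = Add(Mul(2, Pow(g, 2)), -20) = Add(-20, Mul(2, Pow(g, 2))))
Pow(Add(Function('M')(-27), 161), Rational(1, 2)) = Pow(Add(Add(-20, Mul(2, Pow(-27, 2))), 161), Rational(1, 2)) = Pow(Add(Add(-20, Mul(2, 729)), 161), Rational(1, 2)) = Pow(Add(Add(-20, 1458), 161), Rational(1, 2)) = Pow(Add(1438, 161), Rational(1, 2)) = Pow(1599, Rational(1, 2))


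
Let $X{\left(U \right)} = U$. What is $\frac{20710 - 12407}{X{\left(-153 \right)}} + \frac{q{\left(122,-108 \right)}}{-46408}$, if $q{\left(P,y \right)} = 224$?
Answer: $- \frac{48169987}{887553} \approx -54.273$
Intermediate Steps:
$\frac{20710 - 12407}{X{\left(-153 \right)}} + \frac{q{\left(122,-108 \right)}}{-46408} = \frac{20710 - 12407}{-153} + \frac{224}{-46408} = 8303 \left(- \frac{1}{153}\right) + 224 \left(- \frac{1}{46408}\right) = - \frac{8303}{153} - \frac{28}{5801} = - \frac{48169987}{887553}$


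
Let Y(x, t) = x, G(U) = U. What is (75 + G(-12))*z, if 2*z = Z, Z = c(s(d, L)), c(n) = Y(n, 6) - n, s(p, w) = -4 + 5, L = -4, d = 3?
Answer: 0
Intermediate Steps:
s(p, w) = 1
c(n) = 0 (c(n) = n - n = 0)
Z = 0
z = 0 (z = (½)*0 = 0)
(75 + G(-12))*z = (75 - 12)*0 = 63*0 = 0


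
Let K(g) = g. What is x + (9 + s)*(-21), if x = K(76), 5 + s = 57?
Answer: -1205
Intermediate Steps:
s = 52 (s = -5 + 57 = 52)
x = 76
x + (9 + s)*(-21) = 76 + (9 + 52)*(-21) = 76 + 61*(-21) = 76 - 1281 = -1205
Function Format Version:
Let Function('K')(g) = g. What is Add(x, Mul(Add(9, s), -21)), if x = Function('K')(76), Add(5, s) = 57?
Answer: -1205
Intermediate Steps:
s = 52 (s = Add(-5, 57) = 52)
x = 76
Add(x, Mul(Add(9, s), -21)) = Add(76, Mul(Add(9, 52), -21)) = Add(76, Mul(61, -21)) = Add(76, -1281) = -1205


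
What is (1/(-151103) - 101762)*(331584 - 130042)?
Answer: -3099019327456954/151103 ≈ -2.0509e+10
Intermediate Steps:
(1/(-151103) - 101762)*(331584 - 130042) = (-1/151103 - 101762)*201542 = -15376543487/151103*201542 = -3099019327456954/151103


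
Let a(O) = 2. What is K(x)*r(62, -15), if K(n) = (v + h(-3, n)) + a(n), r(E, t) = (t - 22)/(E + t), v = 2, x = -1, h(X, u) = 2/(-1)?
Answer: -74/47 ≈ -1.5745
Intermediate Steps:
h(X, u) = -2 (h(X, u) = 2*(-1) = -2)
r(E, t) = (-22 + t)/(E + t)
K(n) = 2 (K(n) = (2 - 2) + 2 = 0 + 2 = 2)
K(x)*r(62, -15) = 2*((-22 - 15)/(62 - 15)) = 2*(-37/47) = -74/47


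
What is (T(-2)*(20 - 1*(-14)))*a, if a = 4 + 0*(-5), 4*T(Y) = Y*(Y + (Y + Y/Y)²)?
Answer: 68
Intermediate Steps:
T(Y) = Y*(Y + (1 + Y)²)/4 (T(Y) = (Y*(Y + (Y + Y/Y)²))/4 = (Y*(Y + (Y + 1)²))/4 = (Y*(Y + (1 + Y)²))/4 = Y*(Y + (1 + Y)²)/4)
a = 4 (a = 4 + 0 = 4)
(T(-2)*(20 - 1*(-14)))*a = (((¼)*(-2)*(-2 + (1 - 2)²))*(20 - 1*(-14)))*4 = (((¼)*(-2)*(-2 + (-1)²))*(20 + 14))*4 = (((¼)*(-2)*(-2 + 1))*34)*4 = (((¼)*(-2)*(-1))*34)*4 = ((½)*34)*4 = 17*4 = 68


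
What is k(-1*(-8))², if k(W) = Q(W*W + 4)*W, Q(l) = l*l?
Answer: 1368408064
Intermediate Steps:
Q(l) = l²
k(W) = W*(4 + W²)² (k(W) = (W*W + 4)²*W = (W² + 4)²*W = (4 + W²)²*W = W*(4 + W²)²)
k(-1*(-8))² = ((-1*(-8))*(4 + (-1*(-8))²)²)² = (8*(4 + 8²)²)² = (8*(4 + 64)²)² = (8*68²)² = (8*4624)² = 36992² = 1368408064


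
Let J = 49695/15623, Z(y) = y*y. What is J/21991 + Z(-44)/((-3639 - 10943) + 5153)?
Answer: -664674026693/3239478090597 ≈ -0.20518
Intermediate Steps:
Z(y) = y²
J = 49695/15623 (J = 49695*(1/15623) = 49695/15623 ≈ 3.1809)
J/21991 + Z(-44)/((-3639 - 10943) + 5153) = (49695/15623)/21991 + (-44)²/((-3639 - 10943) + 5153) = (49695/15623)*(1/21991) + 1936/(-14582 + 5153) = 49695/343565393 + 1936/(-9429) = 49695/343565393 + 1936*(-1/9429) = 49695/343565393 - 1936/9429 = -664674026693/3239478090597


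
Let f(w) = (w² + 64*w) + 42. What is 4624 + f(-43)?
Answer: 3763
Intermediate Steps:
f(w) = 42 + w² + 64*w
4624 + f(-43) = 4624 + (42 + (-43)² + 64*(-43)) = 4624 + (42 + 1849 - 2752) = 4624 - 861 = 3763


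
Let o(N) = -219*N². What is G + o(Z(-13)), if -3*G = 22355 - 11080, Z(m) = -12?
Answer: -105883/3 ≈ -35294.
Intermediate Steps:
G = -11275/3 (G = -(22355 - 11080)/3 = -⅓*11275 = -11275/3 ≈ -3758.3)
G + o(Z(-13)) = -11275/3 - 219*(-12)² = -11275/3 - 219*144 = -11275/3 - 31536 = -105883/3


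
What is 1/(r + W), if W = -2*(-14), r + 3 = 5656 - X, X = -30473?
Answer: 1/36154 ≈ 2.7659e-5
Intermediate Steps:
r = 36126 (r = -3 + (5656 - 1*(-30473)) = -3 + (5656 + 30473) = -3 + 36129 = 36126)
W = 28
1/(r + W) = 1/(36126 + 28) = 1/36154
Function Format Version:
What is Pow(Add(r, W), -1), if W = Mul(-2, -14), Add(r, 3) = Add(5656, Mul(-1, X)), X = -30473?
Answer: Rational(1, 36154) ≈ 2.7659e-5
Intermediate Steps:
r = 36126 (r = Add(-3, Add(5656, Mul(-1, -30473))) = Add(-3, Add(5656, 30473)) = Add(-3, 36129) = 36126)
W = 28
Pow(Add(r, W), -1) = Pow(Add(36126, 28), -1) = Pow(36154, -1) = Rational(1, 36154)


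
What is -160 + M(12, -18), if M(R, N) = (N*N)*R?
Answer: 3728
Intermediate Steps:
M(R, N) = R*N² (M(R, N) = N²*R = R*N²)
-160 + M(12, -18) = -160 + 12*(-18)² = -160 + 12*324 = -160 + 3888 = 3728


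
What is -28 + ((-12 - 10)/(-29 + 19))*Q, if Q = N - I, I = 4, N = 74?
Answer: 126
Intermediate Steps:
Q = 70 (Q = 74 - 1*4 = 74 - 4 = 70)
-28 + ((-12 - 10)/(-29 + 19))*Q = -28 + ((-12 - 10)/(-29 + 19))*70 = -28 - 22/(-10)*70 = -28 - 22*(-1/10)*70 = -28 + (11/5)*70 = -28 + 154 = 126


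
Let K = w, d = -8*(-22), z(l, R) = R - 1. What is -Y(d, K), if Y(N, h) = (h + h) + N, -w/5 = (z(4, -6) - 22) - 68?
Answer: -1146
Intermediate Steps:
z(l, R) = -1 + R
w = 485 (w = -5*(((-1 - 6) - 22) - 68) = -5*((-7 - 22) - 68) = -5*(-29 - 68) = -5*(-97) = 485)
d = 176
K = 485
Y(N, h) = N + 2*h (Y(N, h) = 2*h + N = N + 2*h)
-Y(d, K) = -(176 + 2*485) = -(176 + 970) = -1*1146 = -1146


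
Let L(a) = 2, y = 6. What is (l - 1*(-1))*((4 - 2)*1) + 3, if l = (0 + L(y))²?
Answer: 13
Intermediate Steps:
l = 4 (l = (0 + 2)² = 2² = 4)
(l - 1*(-1))*((4 - 2)*1) + 3 = (4 - 1*(-1))*((4 - 2)*1) + 3 = (4 + 1)*(2*1) + 3 = 5*2 + 3 = 10 + 3 = 13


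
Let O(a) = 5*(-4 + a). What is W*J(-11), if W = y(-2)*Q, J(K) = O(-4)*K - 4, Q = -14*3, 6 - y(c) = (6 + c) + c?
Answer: -73248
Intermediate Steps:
y(c) = -2*c (y(c) = 6 - ((6 + c) + c) = 6 - (6 + 2*c) = 6 + (-6 - 2*c) = -2*c)
Q = -42
O(a) = -20 + 5*a
J(K) = -4 - 40*K (J(K) = (-20 + 5*(-4))*K - 4 = (-20 - 20)*K - 4 = -40*K - 4 = -4 - 40*K)
W = -168 (W = -2*(-2)*(-42) = 4*(-42) = -168)
W*J(-11) = -168*(-4 - 40*(-11)) = -168*(-4 + 440) = -168*436 = -73248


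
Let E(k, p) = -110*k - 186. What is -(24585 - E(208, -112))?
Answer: -47651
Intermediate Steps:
E(k, p) = -186 - 110*k
-(24585 - E(208, -112)) = -(24585 - (-186 - 110*208)) = -(24585 - (-186 - 22880)) = -(24585 - 1*(-23066)) = -(24585 + 23066) = -1*47651 = -47651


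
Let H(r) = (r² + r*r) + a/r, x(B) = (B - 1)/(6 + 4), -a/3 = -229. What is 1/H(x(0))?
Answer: -50/343499 ≈ -0.00014556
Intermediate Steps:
a = 687 (a = -3*(-229) = 687)
x(B) = -⅒ + B/10 (x(B) = (-1 + B)/10 = (-1 + B)*(⅒) = -⅒ + B/10)
H(r) = 2*r² + 687/r (H(r) = (r² + r*r) + 687/r = (r² + r²) + 687/r = 2*r² + 687/r)
1/H(x(0)) = 1/((687 + 2*(-⅒ + (⅒)*0)³)/(-⅒ + (⅒)*0)) = 1/((687 + 2*(-⅒ + 0)³)/(-⅒ + 0)) = 1/((687 + 2*(-⅒)³)/(-⅒)) = 1/(-10*(687 + 2*(-1/1000))) = 1/(-10*(687 - 1/500)) = 1/(-10*343499/500) = 1/(-343499/50) = -50/343499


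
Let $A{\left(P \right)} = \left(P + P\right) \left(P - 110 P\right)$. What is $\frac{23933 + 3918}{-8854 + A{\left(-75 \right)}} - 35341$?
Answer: $- \frac{43649838315}{1235104} \approx -35341.0$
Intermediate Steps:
$A{\left(P \right)} = - 218 P^{2}$ ($A{\left(P \right)} = 2 P \left(- 109 P\right) = - 218 P^{2}$)
$\frac{23933 + 3918}{-8854 + A{\left(-75 \right)}} - 35341 = \frac{23933 + 3918}{-8854 - 218 \left(-75\right)^{2}} - 35341 = \frac{27851}{-8854 - 1226250} - 35341 = \frac{27851}{-1235104} - 35341 = 27851 \left(- \frac{1}{1235104}\right) - 35341 = - \frac{27851}{1235104} - 35341 = - \frac{43649838315}{1235104}$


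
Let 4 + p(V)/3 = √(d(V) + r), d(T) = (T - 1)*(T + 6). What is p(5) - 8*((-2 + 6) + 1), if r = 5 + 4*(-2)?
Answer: -52 + 3*√41 ≈ -32.791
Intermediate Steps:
d(T) = (-1 + T)*(6 + T)
r = -3 (r = 5 - 8 = -3)
p(V) = -12 + 3*√(-9 + V² + 5*V) (p(V) = -12 + 3*√((-6 + V² + 5*V) - 3) = -12 + 3*√(-9 + V² + 5*V))
p(5) - 8*((-2 + 6) + 1) = (-12 + 3*√(-9 + 5² + 5*5)) - 8*((-2 + 6) + 1) = (-12 + 3*√(-9 + 25 + 25)) - 8*(4 + 1) = (-12 + 3*√41) - 8*5 = (-12 + 3*√41) - 40 = -52 + 3*√41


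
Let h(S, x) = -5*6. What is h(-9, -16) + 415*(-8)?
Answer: -3350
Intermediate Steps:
h(S, x) = -30
h(-9, -16) + 415*(-8) = -30 + 415*(-8) = -30 - 3320 = -3350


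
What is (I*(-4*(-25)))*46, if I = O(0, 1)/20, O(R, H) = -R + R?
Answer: 0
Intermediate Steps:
O(R, H) = 0
I = 0 (I = 0/20 = 0*(1/20) = 0)
(I*(-4*(-25)))*46 = (0*(-4*(-25)))*46 = (0*100)*46 = 0*46 = 0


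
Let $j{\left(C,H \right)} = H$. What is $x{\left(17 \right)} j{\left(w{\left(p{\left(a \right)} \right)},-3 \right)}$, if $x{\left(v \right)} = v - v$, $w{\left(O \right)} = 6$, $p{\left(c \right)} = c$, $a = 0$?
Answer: $0$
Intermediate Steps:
$x{\left(v \right)} = 0$
$x{\left(17 \right)} j{\left(w{\left(p{\left(a \right)} \right)},-3 \right)} = 0 \left(-3\right) = 0$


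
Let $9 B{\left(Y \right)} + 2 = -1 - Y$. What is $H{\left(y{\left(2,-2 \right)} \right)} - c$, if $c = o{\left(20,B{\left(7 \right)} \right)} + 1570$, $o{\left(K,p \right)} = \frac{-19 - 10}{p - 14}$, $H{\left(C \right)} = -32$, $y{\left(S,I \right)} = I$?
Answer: $- \frac{218133}{136} \approx -1603.9$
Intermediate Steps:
$B{\left(Y \right)} = - \frac{1}{3} - \frac{Y}{9}$ ($B{\left(Y \right)} = - \frac{2}{9} + \frac{-1 - Y}{9} = - \frac{2}{9} - \left(\frac{1}{9} + \frac{Y}{9}\right) = - \frac{1}{3} - \frac{Y}{9}$)
$o{\left(K,p \right)} = - \frac{29}{-14 + p}$
$c = \frac{213781}{136}$ ($c = - \frac{29}{-14 - \frac{10}{9}} + 1570 = - \frac{29}{- \frac{136}{9}} + 1570 = \left(-29\right) \left(- \frac{9}{136}\right) + 1570 = \frac{261}{136} + 1570 = \frac{213781}{136} \approx 1571.9$)
$H{\left(y{\left(2,-2 \right)} \right)} - c = -32 - \frac{213781}{136} = - \frac{218133}{136}$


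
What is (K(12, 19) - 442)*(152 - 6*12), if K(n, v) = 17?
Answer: -34000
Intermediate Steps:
(K(12, 19) - 442)*(152 - 6*12) = (17 - 442)*(152 - 6*12) = -425*(152 - 1*72) = -425*(152 - 72) = -425*80 = -34000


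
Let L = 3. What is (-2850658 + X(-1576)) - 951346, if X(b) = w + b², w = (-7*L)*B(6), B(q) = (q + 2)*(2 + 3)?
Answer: -1319068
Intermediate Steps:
B(q) = 10 + 5*q (B(q) = (2 + q)*5 = 10 + 5*q)
w = -840 (w = (-7*3)*(10 + 5*6) = -21*(10 + 30) = -21*40 = -840)
X(b) = -840 + b²
(-2850658 + X(-1576)) - 951346 = (-2850658 + (-840 + (-1576)²)) - 951346 = (-2850658 + (-840 + 2483776)) - 951346 = (-2850658 + 2482936) - 951346 = -367722 - 951346 = -1319068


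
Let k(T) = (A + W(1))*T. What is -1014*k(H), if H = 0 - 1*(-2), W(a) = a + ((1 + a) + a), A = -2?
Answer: -4056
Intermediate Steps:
W(a) = 1 + 3*a (W(a) = a + (1 + 2*a) = 1 + 3*a)
H = 2 (H = 0 + 2 = 2)
k(T) = 2*T (k(T) = (-2 + (1 + 3*1))*T = (-2 + (1 + 3))*T = (-2 + 4)*T = 2*T)
-1014*k(H) = -1014*2*2 = -1014*4 = -78*52 = -4056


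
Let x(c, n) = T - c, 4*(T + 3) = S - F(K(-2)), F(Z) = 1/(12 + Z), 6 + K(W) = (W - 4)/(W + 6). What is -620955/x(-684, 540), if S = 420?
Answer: -11177190/14147 ≈ -790.08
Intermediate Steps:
K(W) = -6 + (-4 + W)/(6 + W) (K(W) = -6 + (W - 4)/(W + 6) = -6 + (-4 + W)/(6 + W))
T = 1835/18 (T = -3 + (420 - 1/(12 + 5*(-8 - 1*(-2))/(6 - 2)))/4 = -3 + (420 - 1/(12 + 5*(-8 + 2)/4))/4 = -3 + (420 - 1/(12 + 5*(¼)*(-6)))/4 = -3 + (420 - 1/(12 - 15/2))/4 = -3 + (420 - 1/9/2)/4 = -3 + (420 - 1*2/9)/4 = -3 + (420 - 2/9)/4 = -3 + (¼)*(3778/9) = -3 + 1889/18 = 1835/18 ≈ 101.94)
x(c, n) = 1835/18 - c
-620955/x(-684, 540) = -620955/(1835/18 - 1*(-684)) = -620955/(1835/18 + 684) = -620955/14147/18 = -620955*18/14147 = -11177190/14147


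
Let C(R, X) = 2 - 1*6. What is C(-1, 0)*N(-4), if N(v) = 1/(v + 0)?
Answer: 1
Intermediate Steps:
N(v) = 1/v
C(R, X) = -4 (C(R, X) = 2 - 6 = -4)
C(-1, 0)*N(-4) = -4/(-4) = -4*(-¼) = 1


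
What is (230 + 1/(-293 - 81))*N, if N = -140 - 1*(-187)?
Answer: 4042893/374 ≈ 10810.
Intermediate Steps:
N = 47 (N = -140 + 187 = 47)
(230 + 1/(-293 - 81))*N = (230 + 1/(-293 - 81))*47 = (230 + 1/(-374))*47 = (230 - 1/374)*47 = (86019/374)*47 = 4042893/374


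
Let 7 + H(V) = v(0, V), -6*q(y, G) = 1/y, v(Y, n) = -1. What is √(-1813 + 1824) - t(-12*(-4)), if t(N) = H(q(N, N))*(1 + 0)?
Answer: 8 + √11 ≈ 11.317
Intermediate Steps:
q(y, G) = -1/(6*y)
H(V) = -8 (H(V) = -7 - 1 = -8)
t(N) = -8 (t(N) = -8*(1 + 0) = -8*1 = -8)
√(-1813 + 1824) - t(-12*(-4)) = √(-1813 + 1824) - 1*(-8) = √11 + 8 = 8 + √11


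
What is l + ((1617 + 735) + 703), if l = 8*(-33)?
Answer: 2791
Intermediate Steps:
l = -264
l + ((1617 + 735) + 703) = -264 + ((1617 + 735) + 703) = -264 + (2352 + 703) = -264 + 3055 = 2791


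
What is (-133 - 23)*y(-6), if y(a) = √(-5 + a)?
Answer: -156*I*√11 ≈ -517.39*I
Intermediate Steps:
(-133 - 23)*y(-6) = (-133 - 23)*√(-5 - 6) = -156*I*√11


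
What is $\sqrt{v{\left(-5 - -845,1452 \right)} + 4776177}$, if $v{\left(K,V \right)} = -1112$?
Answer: $\sqrt{4775065} \approx 2185.2$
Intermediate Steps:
$\sqrt{v{\left(-5 - -845,1452 \right)} + 4776177} = \sqrt{-1112 + 4776177} = \sqrt{4775065}$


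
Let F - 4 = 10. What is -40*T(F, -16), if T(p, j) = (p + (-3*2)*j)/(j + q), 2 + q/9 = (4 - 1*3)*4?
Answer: -2200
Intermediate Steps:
F = 14 (F = 4 + 10 = 14)
q = 18 (q = -18 + 9*((4 - 1*3)*4) = -18 + 9*((4 - 3)*4) = -18 + 9*(1*4) = -18 + 9*4 = -18 + 36 = 18)
T(p, j) = (p - 6*j)/(18 + j) (T(p, j) = (p + (-3*2)*j)/(j + 18) = (p - 6*j)/(18 + j))
-40*T(F, -16) = -40*(14 - 6*(-16))/(18 - 16) = -40*(14 + 96)/2 = -20*110 = -40*55 = -2200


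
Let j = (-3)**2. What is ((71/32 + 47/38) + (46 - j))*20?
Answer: 122985/152 ≈ 809.11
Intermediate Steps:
j = 9
((71/32 + 47/38) + (46 - j))*20 = ((71/32 + 47/38) + (46 - 1*9))*20 = ((71*(1/32) + 47*(1/38)) + (46 - 9))*20 = ((71/32 + 47/38) + 37)*20 = (2101/608 + 37)*20 = (24597/608)*20 = 122985/152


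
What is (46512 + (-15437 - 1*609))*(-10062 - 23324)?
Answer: -1017137876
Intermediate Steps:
(46512 + (-15437 - 1*609))*(-10062 - 23324) = (46512 + (-15437 - 609))*(-33386) = (46512 - 16046)*(-33386) = 30466*(-33386) = -1017137876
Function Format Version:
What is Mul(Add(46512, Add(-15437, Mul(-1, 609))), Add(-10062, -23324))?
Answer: -1017137876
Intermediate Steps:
Mul(Add(46512, Add(-15437, Mul(-1, 609))), Add(-10062, -23324)) = Mul(Add(46512, Add(-15437, -609)), -33386) = Mul(Add(46512, -16046), -33386) = Mul(30466, -33386) = -1017137876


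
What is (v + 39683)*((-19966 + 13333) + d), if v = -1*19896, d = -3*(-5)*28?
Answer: -122936631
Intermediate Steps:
d = 420 (d = 15*28 = 420)
v = -19896
(v + 39683)*((-19966 + 13333) + d) = (-19896 + 39683)*((-19966 + 13333) + 420) = 19787*(-6633 + 420) = 19787*(-6213) = -122936631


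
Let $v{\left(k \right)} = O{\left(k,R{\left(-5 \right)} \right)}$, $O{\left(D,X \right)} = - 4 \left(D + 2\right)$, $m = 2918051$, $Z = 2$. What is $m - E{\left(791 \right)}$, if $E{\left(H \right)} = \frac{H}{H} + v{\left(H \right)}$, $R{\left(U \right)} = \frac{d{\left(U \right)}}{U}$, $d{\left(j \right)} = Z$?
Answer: $2921222$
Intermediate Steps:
$d{\left(j \right)} = 2$
$R{\left(U \right)} = \frac{2}{U}$
$O{\left(D,X \right)} = -8 - 4 D$ ($O{\left(D,X \right)} = - 4 \left(2 + D\right) = -8 - 4 D$)
$v{\left(k \right)} = -8 - 4 k$
$E{\left(H \right)} = -7 - 4 H$ ($E{\left(H \right)} = \frac{H}{H} - \left(8 + 4 H\right) = 1 - \left(8 + 4 H\right) = -7 - 4 H$)
$m - E{\left(791 \right)} = 2918051 - \left(-7 - 3164\right) = 2918051 - -3171 = 2918051 + 3171 = 2921222$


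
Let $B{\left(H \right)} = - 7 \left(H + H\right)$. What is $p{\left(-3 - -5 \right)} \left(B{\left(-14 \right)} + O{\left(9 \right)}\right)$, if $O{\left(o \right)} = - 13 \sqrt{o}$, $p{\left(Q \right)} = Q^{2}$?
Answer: $628$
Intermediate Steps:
$B{\left(H \right)} = - 14 H$ ($B{\left(H \right)} = - 7 \cdot 2 H = - 14 H$)
$p{\left(-3 - -5 \right)} \left(B{\left(-14 \right)} + O{\left(9 \right)}\right) = \left(-3 - -5\right)^{2} \left(\left(-14\right) \left(-14\right) - 13 \sqrt{9}\right) = \left(-3 + 5\right)^{2} \left(196 - 39\right) = 2^{2} \left(196 - 39\right) = 4 \cdot 157 = 628$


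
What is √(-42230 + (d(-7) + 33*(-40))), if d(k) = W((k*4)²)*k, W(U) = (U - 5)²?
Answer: I*√4291437 ≈ 2071.6*I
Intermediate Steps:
W(U) = (-5 + U)²
d(k) = k*(-5 + 16*k²)² (d(k) = (-5 + (k*4)²)²*k = (-5 + (4*k)²)²*k = (-5 + 16*k²)²*k = k*(-5 + 16*k²)²)
√(-42230 + (d(-7) + 33*(-40))) = √(-42230 + (-7*(-5 + 16*(-7)²)² + 33*(-40))) = √(-42230 + (-7*(-5 + 16*49)² - 1320)) = √(-42230 + (-7*(-5 + 784)² - 1320)) = √(-42230 + (-7*779² - 1320)) = √(-42230 + (-7*606841 - 1320)) = √(-42230 + (-4247887 - 1320)) = √(-42230 - 4249207) = √(-4291437) = I*√4291437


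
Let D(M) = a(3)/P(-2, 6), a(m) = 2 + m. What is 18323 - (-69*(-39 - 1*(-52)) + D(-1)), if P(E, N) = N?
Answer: 115315/6 ≈ 19219.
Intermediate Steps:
D(M) = ⅚ (D(M) = (2 + 3)/6 = 5*(⅙) = ⅚)
18323 - (-69*(-39 - 1*(-52)) + D(-1)) = 18323 - (-69*(-39 - 1*(-52)) + ⅚) = 18323 - (-69*(-39 + 52) + ⅚) = 18323 - (-69*13 + ⅚) = 18323 - (-897 + ⅚) = 18323 - 1*(-5377/6) = 18323 + 5377/6 = 115315/6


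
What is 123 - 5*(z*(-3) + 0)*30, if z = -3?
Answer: -1227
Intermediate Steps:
123 - 5*(z*(-3) + 0)*30 = 123 - 5*(-3*(-3) + 0)*30 = 123 - 5*(9 + 0)*30 = 123 - 5*9*30 = 123 - 45*30 = 123 - 1350 = -1227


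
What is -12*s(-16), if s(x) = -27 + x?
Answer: 516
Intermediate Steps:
-12*s(-16) = -12*(-27 - 16) = -12*(-43) = 516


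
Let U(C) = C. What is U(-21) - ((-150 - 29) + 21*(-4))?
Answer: 242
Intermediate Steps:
U(-21) - ((-150 - 29) + 21*(-4)) = -21 - ((-150 - 29) + 21*(-4)) = -21 - (-179 - 84) = -21 - 1*(-263) = -21 + 263 = 242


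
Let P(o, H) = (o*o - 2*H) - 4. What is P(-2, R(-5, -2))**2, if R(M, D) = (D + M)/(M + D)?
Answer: 4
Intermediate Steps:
R(M, D) = 1 (R(M, D) = (D + M)/(D + M) = 1)
P(o, H) = -4 + o**2 - 2*H (P(o, H) = (o**2 - 2*H) - 4 = -4 + o**2 - 2*H)
P(-2, R(-5, -2))**2 = (-4 + (-2)**2 - 2*1)**2 = (-4 + 4 - 2)**2 = (-2)**2 = 4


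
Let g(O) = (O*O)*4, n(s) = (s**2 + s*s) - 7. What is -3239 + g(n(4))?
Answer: -739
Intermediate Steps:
n(s) = -7 + 2*s**2 (n(s) = (s**2 + s**2) - 7 = 2*s**2 - 7 = -7 + 2*s**2)
g(O) = 4*O**2 (g(O) = O**2*4 = 4*O**2)
-3239 + g(n(4)) = -3239 + 4*(-7 + 2*4**2)**2 = -3239 + 4*(-7 + 2*16)**2 = -3239 + 4*(-7 + 32)**2 = -3239 + 4*25**2 = -3239 + 4*625 = -3239 + 2500 = -739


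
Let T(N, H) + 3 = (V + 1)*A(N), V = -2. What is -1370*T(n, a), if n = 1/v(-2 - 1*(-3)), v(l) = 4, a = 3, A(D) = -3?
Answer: 0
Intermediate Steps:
n = ¼ (n = 1/4 = ¼ ≈ 0.25000)
T(N, H) = 0 (T(N, H) = -3 + (-2 + 1)*(-3) = -3 - 1*(-3) = -3 + 3 = 0)
-1370*T(n, a) = -1370*0 = 0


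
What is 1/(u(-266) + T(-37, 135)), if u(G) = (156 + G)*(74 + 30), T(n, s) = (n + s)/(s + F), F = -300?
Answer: -165/1887698 ≈ -8.7408e-5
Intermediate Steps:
T(n, s) = (n + s)/(-300 + s) (T(n, s) = (n + s)/(s - 300) = (n + s)/(-300 + s))
u(G) = 16224 + 104*G (u(G) = (156 + G)*104 = 16224 + 104*G)
1/(u(-266) + T(-37, 135)) = 1/((16224 + 104*(-266)) + (-37 + 135)/(-300 + 135)) = 1/((16224 - 27664) + 98/(-165)) = 1/(-11440 - 1/165*98) = 1/(-11440 - 98/165) = 1/(-1887698/165) = -165/1887698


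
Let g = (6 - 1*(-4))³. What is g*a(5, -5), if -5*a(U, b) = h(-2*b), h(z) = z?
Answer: -2000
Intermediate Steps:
a(U, b) = 2*b/5 (a(U, b) = -(-2)*b/5 = 2*b/5)
g = 1000 (g = (6 + 4)³ = 10³ = 1000)
g*a(5, -5) = 1000*((⅖)*(-5)) = 1000*(-2) = -2000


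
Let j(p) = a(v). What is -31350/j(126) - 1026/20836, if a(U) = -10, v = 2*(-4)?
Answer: 32659917/10418 ≈ 3134.9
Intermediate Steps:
v = -8
j(p) = -10
-31350/j(126) - 1026/20836 = -31350/(-10) - 1026/20836 = -31350*(-⅒) - 1026*1/20836 = 3135 - 513/10418 = 32659917/10418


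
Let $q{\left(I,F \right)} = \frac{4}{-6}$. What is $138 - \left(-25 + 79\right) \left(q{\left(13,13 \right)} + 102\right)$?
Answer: $-5334$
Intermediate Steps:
$q{\left(I,F \right)} = - \frac{2}{3}$ ($q{\left(I,F \right)} = 4 \left(- \frac{1}{6}\right) = - \frac{2}{3}$)
$138 - \left(-25 + 79\right) \left(q{\left(13,13 \right)} + 102\right) = 138 - \left(-25 + 79\right) \left(- \frac{2}{3} + 102\right) = 138 - 54 \cdot \frac{304}{3} = 138 - 5472 = -5334$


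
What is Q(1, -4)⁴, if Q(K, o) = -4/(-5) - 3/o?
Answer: 923521/160000 ≈ 5.7720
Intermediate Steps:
Q(K, o) = ⅘ - 3/o (Q(K, o) = -4*(-⅕) - 3/o = ⅘ - 3/o)
Q(1, -4)⁴ = (⅘ - 3/(-4))⁴ = (⅘ - 3*(-¼))⁴ = (⅘ + ¾)⁴ = (31/20)⁴ = 923521/160000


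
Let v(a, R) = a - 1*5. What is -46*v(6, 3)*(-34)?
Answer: 1564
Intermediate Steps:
v(a, R) = -5 + a (v(a, R) = a - 5 = -5 + a)
-46*v(6, 3)*(-34) = -46*(-5 + 6)*(-34) = -46*1*(-34) = -46*(-34) = 1564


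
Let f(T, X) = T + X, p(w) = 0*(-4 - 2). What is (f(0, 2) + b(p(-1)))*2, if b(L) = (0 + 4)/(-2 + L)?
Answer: 0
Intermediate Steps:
p(w) = 0 (p(w) = 0*(-6) = 0)
b(L) = 4/(-2 + L)
(f(0, 2) + b(p(-1)))*2 = ((0 + 2) + 4/(-2 + 0))*2 = (2 + 4/(-2))*2 = (2 + 4*(-1/2))*2 = (2 - 2)*2 = 0*2 = 0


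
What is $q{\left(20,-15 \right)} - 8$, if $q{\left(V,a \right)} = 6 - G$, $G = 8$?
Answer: $-10$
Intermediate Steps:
$q{\left(V,a \right)} = -2$ ($q{\left(V,a \right)} = 6 - 8 = -2$)
$q{\left(20,-15 \right)} - 8 = -2 - 8 = -10$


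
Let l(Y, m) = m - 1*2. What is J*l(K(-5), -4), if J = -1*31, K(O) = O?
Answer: 186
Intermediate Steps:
l(Y, m) = -2 + m (l(Y, m) = m - 2 = -2 + m)
J = -31
J*l(K(-5), -4) = -31*(-2 - 4) = -31*(-6) = 186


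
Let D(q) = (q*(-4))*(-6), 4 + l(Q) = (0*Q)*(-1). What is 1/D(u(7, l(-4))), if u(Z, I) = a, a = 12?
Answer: 1/288 ≈ 0.0034722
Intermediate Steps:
l(Q) = -4 (l(Q) = -4 + (0*Q)*(-1) = -4 + 0*(-1) = -4 + 0 = -4)
u(Z, I) = 12
D(q) = 24*q (D(q) = -4*q*(-6) = 24*q)
1/D(u(7, l(-4))) = 1/(24*12) = 1/288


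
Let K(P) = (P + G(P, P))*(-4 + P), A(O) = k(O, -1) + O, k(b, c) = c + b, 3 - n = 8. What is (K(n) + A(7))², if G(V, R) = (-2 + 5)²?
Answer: 529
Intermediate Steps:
n = -5 (n = 3 - 1*8 = 3 - 8 = -5)
G(V, R) = 9 (G(V, R) = 3² = 9)
k(b, c) = b + c
A(O) = -1 + 2*O (A(O) = (O - 1) + O = (-1 + O) + O = -1 + 2*O)
K(P) = (-4 + P)*(9 + P) (K(P) = (P + 9)*(-4 + P) = (9 + P)*(-4 + P) = (-4 + P)*(9 + P))
(K(n) + A(7))² = ((-36 + (-5)² + 5*(-5)) + (-1 + 2*7))² = ((-36 + 25 - 25) + (-1 + 14))² = (-36 + 13)² = (-23)² = 529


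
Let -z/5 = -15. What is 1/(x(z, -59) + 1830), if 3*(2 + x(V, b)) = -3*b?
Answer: 1/1887 ≈ 0.00052994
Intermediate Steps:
z = 75 (z = -5*(-15) = 75)
x(V, b) = -2 - b (x(V, b) = -2 + (-3*b)/3 = -2 - b)
1/(x(z, -59) + 1830) = 1/((-2 - 1*(-59)) + 1830) = 1/((-2 + 59) + 1830) = 1/(57 + 1830) = 1/1887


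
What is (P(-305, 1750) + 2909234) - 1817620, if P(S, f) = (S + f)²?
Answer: 3179639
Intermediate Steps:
(P(-305, 1750) + 2909234) - 1817620 = ((-305 + 1750)² + 2909234) - 1817620 = (1445² + 2909234) - 1817620 = (2088025 + 2909234) - 1817620 = 4997259 - 1817620 = 3179639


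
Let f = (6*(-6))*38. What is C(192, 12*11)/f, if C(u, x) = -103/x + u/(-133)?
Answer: 39043/24016608 ≈ 0.0016257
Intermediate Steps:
C(u, x) = -103/x - u/133 (C(u, x) = -103/x + u*(-1/133) = -103/x - u/133)
f = -1368 (f = -36*38 = -1368)
C(192, 12*11)/f = (-103/(12*11) - 1/133*192)/(-1368) = (-103/132 - 192/133)*(-1/1368) = -39043/17556*(-1/1368) = 39043/24016608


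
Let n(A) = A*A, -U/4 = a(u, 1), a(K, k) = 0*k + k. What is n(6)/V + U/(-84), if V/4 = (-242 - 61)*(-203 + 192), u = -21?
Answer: 1174/23331 ≈ 0.050319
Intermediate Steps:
a(K, k) = k (a(K, k) = 0 + k = k)
U = -4 (U = -4*1 = -4)
n(A) = A**2
V = 13332 (V = 4*((-242 - 61)*(-203 + 192)) = 4*(-303*(-11)) = 4*3333 = 13332)
n(6)/V + U/(-84) = 6**2/13332 - 4/(-84) = 36*(1/13332) - 4*(-1/84) = 3/1111 + 1/21 = 1174/23331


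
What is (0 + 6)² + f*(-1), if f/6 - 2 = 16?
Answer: -72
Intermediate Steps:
f = 108 (f = 12 + 6*16 = 12 + 96 = 108)
(0 + 6)² + f*(-1) = (0 + 6)² + 108*(-1) = 6² - 108 = 36 - 108 = -72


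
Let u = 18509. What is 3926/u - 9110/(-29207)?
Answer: 283283672/540592363 ≈ 0.52402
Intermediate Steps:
3926/u - 9110/(-29207) = 3926/18509 - 9110/(-29207) = 3926*(1/18509) - 9110*(-1/29207) = 3926/18509 + 9110/29207 = 283283672/540592363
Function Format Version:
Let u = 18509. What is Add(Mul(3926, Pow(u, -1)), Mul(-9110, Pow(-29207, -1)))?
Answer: Rational(283283672, 540592363) ≈ 0.52402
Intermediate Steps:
Add(Mul(3926, Pow(u, -1)), Mul(-9110, Pow(-29207, -1))) = Add(Mul(3926, Pow(18509, -1)), Mul(-9110, Pow(-29207, -1))) = Add(Mul(3926, Rational(1, 18509)), Mul(-9110, Rational(-1, 29207))) = Add(Rational(3926, 18509), Rational(9110, 29207)) = Rational(283283672, 540592363)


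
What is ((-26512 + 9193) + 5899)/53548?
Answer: -2855/13387 ≈ -0.21327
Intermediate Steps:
((-26512 + 9193) + 5899)/53548 = (-17319 + 5899)*(1/53548) = -11420*1/53548 = -2855/13387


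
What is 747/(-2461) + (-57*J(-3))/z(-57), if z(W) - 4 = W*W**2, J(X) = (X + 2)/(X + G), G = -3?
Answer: -276625607/911500258 ≈ -0.30348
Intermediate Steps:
J(X) = (2 + X)/(-3 + X) (J(X) = (X + 2)/(X - 3) = (2 + X)/(-3 + X))
z(W) = 4 + W**3 (z(W) = 4 + W*W**2 = 4 + W**3)
747/(-2461) + (-57*J(-3))/z(-57) = 747/(-2461) + (-57*(2 - 3)/(-3 - 3))/(4 + (-57)**3) = 747*(-1/2461) + (-57*(-1)/(-6))/(4 - 185193) = -747/2461 - (-19)*(-1)/2/(-185189) = -747/2461 - 57*1/6*(-1/185189) = -747/2461 - 19/2*(-1/185189) = -747/2461 + 19/370378 = -276625607/911500258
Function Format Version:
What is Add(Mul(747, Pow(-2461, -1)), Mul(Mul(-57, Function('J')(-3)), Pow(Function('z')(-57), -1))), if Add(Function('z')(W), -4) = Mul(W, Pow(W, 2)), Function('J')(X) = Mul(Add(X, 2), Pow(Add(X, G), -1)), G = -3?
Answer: Rational(-276625607, 911500258) ≈ -0.30348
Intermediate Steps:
Function('J')(X) = Mul(Pow(Add(-3, X), -1), Add(2, X)) (Function('J')(X) = Mul(Add(X, 2), Pow(Add(X, -3), -1)) = Mul(Add(2, X), Pow(Add(-3, X), -1)) = Mul(Pow(Add(-3, X), -1), Add(2, X)))
Function('z')(W) = Add(4, Pow(W, 3)) (Function('z')(W) = Add(4, Mul(W, Pow(W, 2))) = Add(4, Pow(W, 3)))
Add(Mul(747, Pow(-2461, -1)), Mul(Mul(-57, Function('J')(-3)), Pow(Function('z')(-57), -1))) = Add(Mul(747, Pow(-2461, -1)), Mul(Mul(-57, Mul(Pow(Add(-3, -3), -1), Add(2, -3))), Pow(Add(4, Pow(-57, 3)), -1))) = Add(Mul(747, Rational(-1, 2461)), Mul(Mul(-57, Mul(Pow(-6, -1), -1)), Pow(Add(4, -185193), -1))) = Add(Rational(-747, 2461), Mul(Mul(-57, Mul(Rational(-1, 6), -1)), Pow(-185189, -1))) = Add(Rational(-747, 2461), Mul(Mul(-57, Rational(1, 6)), Rational(-1, 185189))) = Add(Rational(-747, 2461), Mul(Rational(-19, 2), Rational(-1, 185189))) = Add(Rational(-747, 2461), Rational(19, 370378)) = Rational(-276625607, 911500258)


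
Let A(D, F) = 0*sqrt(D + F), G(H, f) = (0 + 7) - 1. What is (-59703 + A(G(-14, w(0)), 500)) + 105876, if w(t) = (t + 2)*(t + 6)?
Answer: 46173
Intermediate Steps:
w(t) = (2 + t)*(6 + t)
G(H, f) = 6 (G(H, f) = 7 - 1 = 6)
A(D, F) = 0
(-59703 + A(G(-14, w(0)), 500)) + 105876 = (-59703 + 0) + 105876 = -59703 + 105876 = 46173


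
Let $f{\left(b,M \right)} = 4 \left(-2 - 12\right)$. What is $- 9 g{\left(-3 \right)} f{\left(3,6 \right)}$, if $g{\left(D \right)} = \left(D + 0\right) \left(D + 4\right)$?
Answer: $-1512$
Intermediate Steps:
$g{\left(D \right)} = D \left(4 + D\right)$
$f{\left(b,M \right)} = -56$ ($f{\left(b,M \right)} = 4 \left(-2 - 12\right) = 4 \left(-14\right) = -56$)
$- 9 g{\left(-3 \right)} f{\left(3,6 \right)} = - 9 \left(- 3 \left(4 - 3\right)\right) \left(-56\right) = - 9 \left(\left(-3\right) 1\right) \left(-56\right) = \left(-9\right) \left(-3\right) \left(-56\right) = 27 \left(-56\right) = -1512$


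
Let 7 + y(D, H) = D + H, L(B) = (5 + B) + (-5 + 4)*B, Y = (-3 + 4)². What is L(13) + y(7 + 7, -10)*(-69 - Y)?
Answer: 215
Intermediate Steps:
Y = 1 (Y = 1² = 1)
L(B) = 5 (L(B) = (5 + B) - B = 5)
y(D, H) = -7 + D + H (y(D, H) = -7 + (D + H) = -7 + D + H)
L(13) + y(7 + 7, -10)*(-69 - Y) = 5 + (-7 + (7 + 7) - 10)*(-69 - 1*1) = 5 + (-7 + 14 - 10)*(-69 - 1) = 5 - 3*(-70) = 5 + 210 = 215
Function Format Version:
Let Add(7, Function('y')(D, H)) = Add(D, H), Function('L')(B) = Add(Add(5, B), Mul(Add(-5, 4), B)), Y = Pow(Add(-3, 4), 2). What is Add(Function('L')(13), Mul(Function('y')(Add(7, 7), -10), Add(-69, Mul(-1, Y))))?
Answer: 215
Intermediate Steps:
Y = 1 (Y = Pow(1, 2) = 1)
Function('L')(B) = 5 (Function('L')(B) = Add(Add(5, B), Mul(-1, B)) = 5)
Function('y')(D, H) = Add(-7, D, H) (Function('y')(D, H) = Add(-7, Add(D, H)) = Add(-7, D, H))
Add(Function('L')(13), Mul(Function('y')(Add(7, 7), -10), Add(-69, Mul(-1, Y)))) = Add(5, Mul(Add(-7, Add(7, 7), -10), Add(-69, Mul(-1, 1)))) = Add(5, Mul(Add(-7, 14, -10), Add(-69, -1))) = Add(5, Mul(-3, -70)) = Add(5, 210) = 215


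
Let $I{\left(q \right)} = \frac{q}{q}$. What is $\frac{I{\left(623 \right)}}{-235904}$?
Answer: $- \frac{1}{235904} \approx -4.239 \cdot 10^{-6}$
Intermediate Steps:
$I{\left(q \right)} = 1$
$\frac{I{\left(623 \right)}}{-235904} = 1 \frac{1}{-235904} = 1 \left(- \frac{1}{235904}\right) = - \frac{1}{235904}$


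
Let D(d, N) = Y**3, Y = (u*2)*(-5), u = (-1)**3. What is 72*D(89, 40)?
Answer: 72000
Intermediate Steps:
u = -1
Y = 10 (Y = -1*2*(-5) = -2*(-5) = 10)
D(d, N) = 1000 (D(d, N) = 10**3 = 1000)
72*D(89, 40) = 72*1000 = 72000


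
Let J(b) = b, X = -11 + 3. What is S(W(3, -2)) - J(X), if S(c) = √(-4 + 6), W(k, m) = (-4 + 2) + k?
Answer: 8 + √2 ≈ 9.4142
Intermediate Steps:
W(k, m) = -2 + k
X = -8
S(c) = √2
S(W(3, -2)) - J(X) = √2 - 1*(-8) = √2 + 8 = 8 + √2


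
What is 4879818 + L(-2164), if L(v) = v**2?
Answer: 9562714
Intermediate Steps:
4879818 + L(-2164) = 4879818 + (-2164)**2 = 4879818 + 4682896 = 9562714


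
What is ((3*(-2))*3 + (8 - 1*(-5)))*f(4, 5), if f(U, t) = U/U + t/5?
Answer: -10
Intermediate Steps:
f(U, t) = 1 + t/5 (f(U, t) = 1 + t*(⅕) = 1 + t/5)
((3*(-2))*3 + (8 - 1*(-5)))*f(4, 5) = ((3*(-2))*3 + (8 - 1*(-5)))*(1 + (⅕)*5) = (-6*3 + (8 + 5))*(1 + 1) = (-18 + 13)*2 = -5*2 = -10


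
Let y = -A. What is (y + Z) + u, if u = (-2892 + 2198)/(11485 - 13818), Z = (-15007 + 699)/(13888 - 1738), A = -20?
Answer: 270985268/14172975 ≈ 19.120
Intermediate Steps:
Z = -7154/6075 (Z = -14308/12150 = -14308*1/12150 = -7154/6075 ≈ -1.1776)
y = 20 (y = -1*(-20) = 20)
u = 694/2333 (u = -694/(-2333) = -694*(-1/2333) = 694/2333 ≈ 0.29747)
(y + Z) + u = (20 - 7154/6075) + 694/2333 = 114346/6075 + 694/2333 = 270985268/14172975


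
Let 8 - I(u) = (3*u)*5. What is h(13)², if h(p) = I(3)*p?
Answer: 231361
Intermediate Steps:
I(u) = 8 - 15*u (I(u) = 8 - 3*u*5 = 8 - 15*u)
h(p) = -37*p (h(p) = (8 - 15*3)*p = (8 - 45)*p = -37*p)
h(13)² = (-37*13)² = (-481)² = 231361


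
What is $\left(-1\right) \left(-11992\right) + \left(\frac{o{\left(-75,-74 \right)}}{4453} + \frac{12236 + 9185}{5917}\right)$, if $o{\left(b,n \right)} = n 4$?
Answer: $\frac{5181371493}{431941} \approx 11996.0$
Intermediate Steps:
$o{\left(b,n \right)} = 4 n$
$\left(-1\right) \left(-11992\right) + \left(\frac{o{\left(-75,-74 \right)}}{4453} + \frac{12236 + 9185}{5917}\right) = \left(-1\right) \left(-11992\right) + \left(\frac{4 \left(-74\right)}{4453} + \frac{12236 + 9185}{5917}\right) = 11992 + \left(\left(-296\right) \frac{1}{4453} + 21421 \cdot \frac{1}{5917}\right) = 11992 + \left(- \frac{296}{4453} + \frac{21421}{5917}\right) = 11992 + \frac{1535021}{431941} = \frac{5181371493}{431941}$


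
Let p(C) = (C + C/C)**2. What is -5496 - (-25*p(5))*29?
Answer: 20604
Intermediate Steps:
p(C) = (1 + C)**2 (p(C) = (C + 1)**2 = (1 + C)**2)
-5496 - (-25*p(5))*29 = -5496 - (-25*(1 + 5)**2)*29 = -5496 - (-25*6**2)*29 = -5496 - (-25*36)*29 = -5496 - (-900)*29 = -5496 - 1*(-26100) = -5496 + 26100 = 20604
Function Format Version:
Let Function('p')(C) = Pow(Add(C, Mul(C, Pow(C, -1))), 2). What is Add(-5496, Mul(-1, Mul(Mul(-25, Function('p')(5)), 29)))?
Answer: 20604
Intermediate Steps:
Function('p')(C) = Pow(Add(1, C), 2) (Function('p')(C) = Pow(Add(C, 1), 2) = Pow(Add(1, C), 2))
Add(-5496, Mul(-1, Mul(Mul(-25, Function('p')(5)), 29))) = Add(-5496, Mul(-1, Mul(Mul(-25, Pow(Add(1, 5), 2)), 29))) = Add(-5496, Mul(-1, Mul(Mul(-25, Pow(6, 2)), 29))) = Add(-5496, Mul(-1, Mul(Mul(-25, 36), 29))) = Add(-5496, Mul(-1, Mul(-900, 29))) = Add(-5496, Mul(-1, -26100)) = Add(-5496, 26100) = 20604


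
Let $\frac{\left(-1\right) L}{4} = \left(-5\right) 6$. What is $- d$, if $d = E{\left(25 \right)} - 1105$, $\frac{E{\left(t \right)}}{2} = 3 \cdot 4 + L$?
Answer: $841$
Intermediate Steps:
$L = 120$ ($L = - 4 \left(\left(-5\right) 6\right) = \left(-4\right) \left(-30\right) = 120$)
$E{\left(t \right)} = 264$ ($E{\left(t \right)} = 2 \left(3 \cdot 4 + 120\right) = 2 \left(12 + 120\right) = 2 \cdot 132 = 264$)
$d = -841$ ($d = 264 - 1105 = -841$)
$- d = \left(-1\right) \left(-841\right) = 841$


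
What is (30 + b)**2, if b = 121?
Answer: 22801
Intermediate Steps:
(30 + b)**2 = (30 + 121)**2 = 151**2 = 22801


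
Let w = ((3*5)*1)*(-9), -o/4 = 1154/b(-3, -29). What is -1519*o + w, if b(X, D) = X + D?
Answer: -877003/4 ≈ -2.1925e+5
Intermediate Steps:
b(X, D) = D + X
o = 577/4 (o = -4616/(-29 - 3) = -4616/(-32) = -4616*(-1)/32 = -4*(-577/16) = 577/4 ≈ 144.25)
w = -135 (w = (15*1)*(-9) = 15*(-9) = -135)
-1519*o + w = -1519*577/4 - 135 = -876463/4 - 135 = -877003/4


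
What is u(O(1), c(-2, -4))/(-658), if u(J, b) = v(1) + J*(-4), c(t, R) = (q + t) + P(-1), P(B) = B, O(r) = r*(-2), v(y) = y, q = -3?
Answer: -9/658 ≈ -0.013678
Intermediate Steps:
O(r) = -2*r
c(t, R) = -4 + t (c(t, R) = (-3 + t) - 1 = -4 + t)
u(J, b) = 1 - 4*J (u(J, b) = 1 + J*(-4) = 1 - 4*J)
u(O(1), c(-2, -4))/(-658) = (1 - (-8))/(-658) = (1 - 4*(-2))*(-1/658) = (1 + 8)*(-1/658) = 9*(-1/658) = -9/658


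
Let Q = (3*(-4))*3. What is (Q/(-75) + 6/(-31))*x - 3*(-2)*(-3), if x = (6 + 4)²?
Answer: 330/31 ≈ 10.645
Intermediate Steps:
Q = -36 (Q = -12*3 = -36)
x = 100 (x = 10² = 100)
(Q/(-75) + 6/(-31))*x - 3*(-2)*(-3) = (-36/(-75) + 6/(-31))*100 - 3*(-2)*(-3) = (-36*(-1/75) + 6*(-1/31))*100 + 6*(-3) = (12/25 - 6/31)*100 - 18 = (222/775)*100 - 18 = 888/31 - 18 = 330/31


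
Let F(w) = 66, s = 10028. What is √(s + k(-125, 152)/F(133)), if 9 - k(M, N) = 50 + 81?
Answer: √10918479/33 ≈ 100.13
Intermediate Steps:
k(M, N) = -122 (k(M, N) = 9 - (50 + 81) = 9 - 1*131 = 9 - 131 = -122)
√(s + k(-125, 152)/F(133)) = √(10028 - 122/66) = √(10028 - 122*1/66) = √(10028 - 61/33) = √(330863/33) = √10918479/33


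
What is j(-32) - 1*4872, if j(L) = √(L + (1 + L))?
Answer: -4872 + 3*I*√7 ≈ -4872.0 + 7.9373*I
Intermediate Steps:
j(L) = √(1 + 2*L)
j(-32) - 1*4872 = √(1 + 2*(-32)) - 1*4872 = √(1 - 64) - 4872 = √(-63) - 4872 = 3*I*√7 - 4872 = -4872 + 3*I*√7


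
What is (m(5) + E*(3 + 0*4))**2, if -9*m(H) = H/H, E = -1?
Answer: 784/81 ≈ 9.6790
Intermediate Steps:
m(H) = -1/9 (m(H) = -H/(9*H) = -1/9*1 = -1/9)
(m(5) + E*(3 + 0*4))**2 = (-1/9 - (3 + 0*4))**2 = (-1/9 - (3 + 0))**2 = (-1/9 - 1*3)**2 = (-1/9 - 3)**2 = (-28/9)**2 = 784/81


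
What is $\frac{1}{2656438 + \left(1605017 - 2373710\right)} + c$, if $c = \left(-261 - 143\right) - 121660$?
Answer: $- \frac{230425705679}{1887745} \approx -1.2206 \cdot 10^{5}$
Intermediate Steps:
$c = -122064$ ($c = -404 - 121660 = -122064$)
$\frac{1}{2656438 + \left(1605017 - 2373710\right)} + c = \frac{1}{2656438 + \left(1605017 - 2373710\right)} - 122064 = \frac{1}{2656438 - 768693} - 122064 = \frac{1}{1887745} - 122064 = - \frac{230425705679}{1887745}$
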